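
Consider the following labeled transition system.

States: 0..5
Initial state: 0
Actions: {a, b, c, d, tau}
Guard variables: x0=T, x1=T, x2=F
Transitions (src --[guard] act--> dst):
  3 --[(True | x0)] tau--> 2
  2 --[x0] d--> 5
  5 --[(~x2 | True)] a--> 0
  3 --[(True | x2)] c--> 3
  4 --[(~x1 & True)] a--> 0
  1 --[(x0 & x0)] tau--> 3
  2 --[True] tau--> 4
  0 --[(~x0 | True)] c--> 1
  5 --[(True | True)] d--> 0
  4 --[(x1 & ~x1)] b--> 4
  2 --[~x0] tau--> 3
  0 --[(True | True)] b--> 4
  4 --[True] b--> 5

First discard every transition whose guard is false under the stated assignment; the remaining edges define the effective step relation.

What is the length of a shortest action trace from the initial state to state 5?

Breadth-first toward 5:
  depth 0: {0}
  depth 1: {1,4}
  depth 2: {3,5}
depth(5)=2, e.g. b·b

Answer: 2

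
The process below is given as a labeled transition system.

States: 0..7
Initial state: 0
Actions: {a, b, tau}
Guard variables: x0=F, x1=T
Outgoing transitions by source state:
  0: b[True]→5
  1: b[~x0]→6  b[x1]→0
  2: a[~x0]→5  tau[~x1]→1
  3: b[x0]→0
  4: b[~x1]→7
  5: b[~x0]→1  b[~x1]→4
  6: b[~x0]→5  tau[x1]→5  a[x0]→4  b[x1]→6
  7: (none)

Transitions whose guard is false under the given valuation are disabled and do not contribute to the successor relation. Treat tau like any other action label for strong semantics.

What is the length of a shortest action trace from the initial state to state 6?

Answer: 3

Working:
BFS to 6:
  depth 0: {0}
  depth 1: {5}
  depth 2: {1}
  depth 3: {6}
first hit 6 at d=3 via b·b·b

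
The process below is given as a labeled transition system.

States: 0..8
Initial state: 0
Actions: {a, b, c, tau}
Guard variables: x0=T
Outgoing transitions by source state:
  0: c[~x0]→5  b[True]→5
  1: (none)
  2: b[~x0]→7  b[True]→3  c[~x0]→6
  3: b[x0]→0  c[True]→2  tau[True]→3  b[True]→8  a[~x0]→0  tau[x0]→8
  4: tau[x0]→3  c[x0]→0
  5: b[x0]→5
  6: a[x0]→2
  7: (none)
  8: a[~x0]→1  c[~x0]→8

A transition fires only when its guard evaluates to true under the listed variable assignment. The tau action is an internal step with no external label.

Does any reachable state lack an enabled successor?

Reachable = {0,5}
  0: b→5  [1 exit(s)]
  5: b→5  [1 exit(s)]

Answer: DEADLOCK-FREE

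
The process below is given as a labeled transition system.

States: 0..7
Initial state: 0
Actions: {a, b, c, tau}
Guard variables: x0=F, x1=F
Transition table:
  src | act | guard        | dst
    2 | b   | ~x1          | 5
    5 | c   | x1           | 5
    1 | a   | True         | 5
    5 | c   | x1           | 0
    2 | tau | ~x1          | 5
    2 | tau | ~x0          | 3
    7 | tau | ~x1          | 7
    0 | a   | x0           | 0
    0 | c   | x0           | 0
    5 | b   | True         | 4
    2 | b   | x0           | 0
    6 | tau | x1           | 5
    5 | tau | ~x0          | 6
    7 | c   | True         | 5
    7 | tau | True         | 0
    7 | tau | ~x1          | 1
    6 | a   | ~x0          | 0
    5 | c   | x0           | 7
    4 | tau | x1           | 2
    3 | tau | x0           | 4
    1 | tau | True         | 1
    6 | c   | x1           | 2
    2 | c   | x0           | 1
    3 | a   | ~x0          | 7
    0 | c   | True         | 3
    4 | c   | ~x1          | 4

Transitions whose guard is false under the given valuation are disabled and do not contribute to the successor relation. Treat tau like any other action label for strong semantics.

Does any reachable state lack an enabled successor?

Reachable = {0,1,3,4,5,6,7}
  0: c→3  [deg 1]
  1: a→5  tau→1  [deg 2]
  3: a→7  [deg 1]
  4: c→4  [deg 1]
  5: b→4  tau→6  [deg 2]
  6: a→0  [deg 1]
  7: c→5  tau→0  tau→1  tau→7  [deg 4]

Answer: DEADLOCK-FREE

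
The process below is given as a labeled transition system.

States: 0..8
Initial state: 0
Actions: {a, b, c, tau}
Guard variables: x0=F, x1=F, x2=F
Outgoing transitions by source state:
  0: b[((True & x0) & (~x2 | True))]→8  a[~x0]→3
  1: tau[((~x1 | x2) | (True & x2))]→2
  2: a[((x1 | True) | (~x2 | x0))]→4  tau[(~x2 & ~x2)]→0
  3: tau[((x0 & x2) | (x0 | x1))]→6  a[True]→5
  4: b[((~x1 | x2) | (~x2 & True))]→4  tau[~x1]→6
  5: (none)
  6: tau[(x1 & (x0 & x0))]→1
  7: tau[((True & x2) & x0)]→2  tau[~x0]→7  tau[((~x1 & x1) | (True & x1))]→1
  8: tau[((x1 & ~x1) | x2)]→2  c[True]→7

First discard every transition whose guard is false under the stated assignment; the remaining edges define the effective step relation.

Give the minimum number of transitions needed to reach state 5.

Layered search for 5:
  depth 0: {0}
  depth 1: {3}
  depth 2: {5}
first hit 5 at d=2 via a·a

Answer: 2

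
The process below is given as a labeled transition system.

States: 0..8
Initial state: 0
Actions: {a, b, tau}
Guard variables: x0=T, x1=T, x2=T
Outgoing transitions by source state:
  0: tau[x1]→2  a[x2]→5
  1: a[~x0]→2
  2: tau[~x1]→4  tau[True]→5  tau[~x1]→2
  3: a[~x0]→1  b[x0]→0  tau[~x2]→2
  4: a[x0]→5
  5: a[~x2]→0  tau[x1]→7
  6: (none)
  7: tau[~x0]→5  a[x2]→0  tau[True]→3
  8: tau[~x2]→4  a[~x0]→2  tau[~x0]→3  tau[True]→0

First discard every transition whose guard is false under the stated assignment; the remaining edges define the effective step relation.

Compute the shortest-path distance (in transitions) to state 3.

BFS to 3:
  L0 = {0}
  L1 = {2,5}
  L2 = {7}
  L3 = {3}
first hit 3 at d=3 via a·tau·tau

Answer: 3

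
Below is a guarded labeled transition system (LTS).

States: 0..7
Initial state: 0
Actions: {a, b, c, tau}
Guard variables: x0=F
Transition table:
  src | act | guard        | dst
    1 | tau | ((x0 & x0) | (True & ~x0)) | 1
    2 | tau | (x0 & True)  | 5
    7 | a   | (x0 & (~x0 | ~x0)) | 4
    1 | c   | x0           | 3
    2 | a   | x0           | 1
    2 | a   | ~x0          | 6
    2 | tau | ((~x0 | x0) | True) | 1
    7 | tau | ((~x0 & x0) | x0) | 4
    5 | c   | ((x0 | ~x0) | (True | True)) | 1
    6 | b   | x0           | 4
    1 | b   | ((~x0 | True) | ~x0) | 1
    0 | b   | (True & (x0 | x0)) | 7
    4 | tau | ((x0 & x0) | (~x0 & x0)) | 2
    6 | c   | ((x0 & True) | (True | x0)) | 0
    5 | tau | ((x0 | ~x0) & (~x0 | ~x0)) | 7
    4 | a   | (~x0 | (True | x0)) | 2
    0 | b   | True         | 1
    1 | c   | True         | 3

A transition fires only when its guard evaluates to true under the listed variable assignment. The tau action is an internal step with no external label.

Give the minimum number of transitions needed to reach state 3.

Answer: 2

Working:
Breadth-first toward 3:
  depth 0: {0}
  depth 1: {1}
  depth 2: {3}
depth(3)=2, e.g. b·c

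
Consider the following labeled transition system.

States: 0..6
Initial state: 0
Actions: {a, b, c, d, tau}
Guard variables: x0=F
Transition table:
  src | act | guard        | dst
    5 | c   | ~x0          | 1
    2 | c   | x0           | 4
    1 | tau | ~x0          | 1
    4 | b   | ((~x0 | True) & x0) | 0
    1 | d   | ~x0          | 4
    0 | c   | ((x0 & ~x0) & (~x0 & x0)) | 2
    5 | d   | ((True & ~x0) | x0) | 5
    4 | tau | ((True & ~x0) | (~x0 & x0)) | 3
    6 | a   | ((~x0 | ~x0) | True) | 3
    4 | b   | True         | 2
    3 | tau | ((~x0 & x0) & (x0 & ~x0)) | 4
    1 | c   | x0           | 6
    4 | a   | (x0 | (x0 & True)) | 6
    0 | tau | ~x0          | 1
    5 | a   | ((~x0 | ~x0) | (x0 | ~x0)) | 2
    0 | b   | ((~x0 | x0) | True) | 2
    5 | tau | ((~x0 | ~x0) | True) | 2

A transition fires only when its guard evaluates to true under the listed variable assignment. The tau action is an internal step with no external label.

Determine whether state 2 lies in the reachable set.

After dropping false guards: 11 live edges.
L0 = {0}
L1 = {1,2}  total {0,1,2}
L2 = {4}  total {0,1,2,4}
L3 = {3}  total {0,1,2,3,4}
R = {0,1,2,3,4}
Path to 2: b

Answer: REACHABLE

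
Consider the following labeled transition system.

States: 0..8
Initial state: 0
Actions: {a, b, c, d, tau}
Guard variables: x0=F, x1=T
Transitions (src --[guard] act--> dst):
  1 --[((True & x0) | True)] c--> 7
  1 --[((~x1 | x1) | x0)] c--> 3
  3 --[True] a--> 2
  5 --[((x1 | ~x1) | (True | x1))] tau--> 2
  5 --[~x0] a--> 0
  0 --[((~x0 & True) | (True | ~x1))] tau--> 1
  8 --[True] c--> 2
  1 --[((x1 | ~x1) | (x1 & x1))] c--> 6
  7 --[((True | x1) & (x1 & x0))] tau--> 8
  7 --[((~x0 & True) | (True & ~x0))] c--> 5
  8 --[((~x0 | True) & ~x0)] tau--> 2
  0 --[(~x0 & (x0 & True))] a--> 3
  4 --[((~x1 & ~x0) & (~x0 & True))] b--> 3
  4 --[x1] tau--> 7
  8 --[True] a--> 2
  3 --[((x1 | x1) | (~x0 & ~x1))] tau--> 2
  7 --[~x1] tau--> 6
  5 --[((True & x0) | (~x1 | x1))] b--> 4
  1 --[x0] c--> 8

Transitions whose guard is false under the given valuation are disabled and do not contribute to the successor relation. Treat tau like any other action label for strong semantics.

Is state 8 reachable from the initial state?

14 transition(s) survive guard evaluation.
L0 = {0}
L1 = {1}  total {0,1}
L2 = {3,6,7}  total {0,1,3,6,7}
L3 = {2,5}  total {0,1,2,3,5,6,7}
L4 = {4}  total {0,1,2,3,4,5,6,7}
Reach set: {0,1,2,3,4,5,6,7}

Answer: UNREACHABLE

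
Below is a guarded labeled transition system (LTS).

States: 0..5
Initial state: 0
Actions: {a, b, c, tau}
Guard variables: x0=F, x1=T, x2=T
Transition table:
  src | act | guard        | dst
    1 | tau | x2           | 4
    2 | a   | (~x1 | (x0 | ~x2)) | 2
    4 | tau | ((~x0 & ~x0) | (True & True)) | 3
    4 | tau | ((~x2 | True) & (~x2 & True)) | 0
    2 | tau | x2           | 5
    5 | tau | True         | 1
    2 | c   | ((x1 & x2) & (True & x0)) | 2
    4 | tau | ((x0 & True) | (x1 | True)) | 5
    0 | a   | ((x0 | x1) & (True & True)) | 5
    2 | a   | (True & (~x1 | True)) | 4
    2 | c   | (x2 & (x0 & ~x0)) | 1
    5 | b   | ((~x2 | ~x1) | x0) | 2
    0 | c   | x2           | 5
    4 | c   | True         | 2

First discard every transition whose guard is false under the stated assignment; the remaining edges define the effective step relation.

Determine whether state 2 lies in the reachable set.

Answer: REACHABLE

Working:
9 transition(s) survive guard evaluation.
L0 = {0}
L1 = {5}  now seen {0,5}
L2 = {1}  now seen {0,1,5}
L3 = {4}  now seen {0,1,4,5}
L4 = {2,3}  now seen {0,1,2,3,4,5}
Reachable = {0,1,2,3,4,5}
trace reaching 2: a·tau·tau·c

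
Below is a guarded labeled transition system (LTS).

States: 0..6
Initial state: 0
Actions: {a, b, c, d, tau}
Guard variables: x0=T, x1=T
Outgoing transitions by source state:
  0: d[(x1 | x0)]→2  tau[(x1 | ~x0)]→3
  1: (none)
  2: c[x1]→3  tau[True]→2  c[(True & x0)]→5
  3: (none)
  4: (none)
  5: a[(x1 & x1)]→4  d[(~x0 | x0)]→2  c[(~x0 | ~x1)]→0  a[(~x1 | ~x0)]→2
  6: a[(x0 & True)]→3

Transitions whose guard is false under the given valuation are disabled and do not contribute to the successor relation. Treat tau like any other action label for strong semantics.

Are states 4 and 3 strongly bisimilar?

Answer: BISIMILAR

Working:
Bisimulation quotient by refinement:
  round 0: {{0,1,2,3,4,5,6}}
  round 1: {{0},{1,3,4},{2},{5},{6}}
Fixed point at round 2; 5 class(es).
class of 4: {1,3,4}; class of 3: {1,3,4}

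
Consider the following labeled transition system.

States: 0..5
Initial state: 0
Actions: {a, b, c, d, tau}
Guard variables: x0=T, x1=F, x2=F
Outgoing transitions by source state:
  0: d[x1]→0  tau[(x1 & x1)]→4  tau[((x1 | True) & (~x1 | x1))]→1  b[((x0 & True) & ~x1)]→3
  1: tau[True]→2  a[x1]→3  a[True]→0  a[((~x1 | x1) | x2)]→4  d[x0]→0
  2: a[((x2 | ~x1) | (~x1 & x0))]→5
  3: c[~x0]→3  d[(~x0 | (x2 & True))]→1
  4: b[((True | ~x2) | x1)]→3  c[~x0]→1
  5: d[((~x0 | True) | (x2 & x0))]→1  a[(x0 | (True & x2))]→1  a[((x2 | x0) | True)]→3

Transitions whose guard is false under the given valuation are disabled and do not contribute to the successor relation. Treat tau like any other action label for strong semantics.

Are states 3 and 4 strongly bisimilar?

Bisimulation quotient by refinement:
  π0 = {{0,1,2,3,4,5}}
  π1 = {{0},{1},{2},{3},{4},{5}}
6 equivalence class(es) (converged in 2)
[3]={3}  [4]={4}

Answer: NOT BISIMILAR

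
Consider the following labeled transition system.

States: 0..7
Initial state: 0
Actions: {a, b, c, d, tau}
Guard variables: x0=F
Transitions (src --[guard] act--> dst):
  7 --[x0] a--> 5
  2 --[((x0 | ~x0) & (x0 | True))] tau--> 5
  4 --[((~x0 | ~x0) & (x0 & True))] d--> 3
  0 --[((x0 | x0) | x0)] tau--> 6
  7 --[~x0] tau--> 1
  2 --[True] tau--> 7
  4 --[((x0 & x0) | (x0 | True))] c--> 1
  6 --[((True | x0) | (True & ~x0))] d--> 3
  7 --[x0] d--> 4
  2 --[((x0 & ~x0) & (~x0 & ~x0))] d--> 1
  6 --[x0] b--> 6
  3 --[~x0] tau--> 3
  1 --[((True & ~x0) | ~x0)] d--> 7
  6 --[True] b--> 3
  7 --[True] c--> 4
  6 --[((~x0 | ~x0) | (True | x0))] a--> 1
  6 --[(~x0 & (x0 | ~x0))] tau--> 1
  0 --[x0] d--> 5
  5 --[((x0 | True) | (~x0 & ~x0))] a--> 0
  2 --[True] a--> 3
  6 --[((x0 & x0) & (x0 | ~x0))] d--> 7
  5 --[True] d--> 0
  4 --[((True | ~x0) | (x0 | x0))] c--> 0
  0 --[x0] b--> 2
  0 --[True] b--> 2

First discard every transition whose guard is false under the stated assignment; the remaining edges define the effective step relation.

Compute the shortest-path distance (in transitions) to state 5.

Answer: 2

Analysis:
BFS to 5:
  L0 = {0}
  L1 = {2}
  L2 = {3,5,7}
5 enters at depth 2; path b·tau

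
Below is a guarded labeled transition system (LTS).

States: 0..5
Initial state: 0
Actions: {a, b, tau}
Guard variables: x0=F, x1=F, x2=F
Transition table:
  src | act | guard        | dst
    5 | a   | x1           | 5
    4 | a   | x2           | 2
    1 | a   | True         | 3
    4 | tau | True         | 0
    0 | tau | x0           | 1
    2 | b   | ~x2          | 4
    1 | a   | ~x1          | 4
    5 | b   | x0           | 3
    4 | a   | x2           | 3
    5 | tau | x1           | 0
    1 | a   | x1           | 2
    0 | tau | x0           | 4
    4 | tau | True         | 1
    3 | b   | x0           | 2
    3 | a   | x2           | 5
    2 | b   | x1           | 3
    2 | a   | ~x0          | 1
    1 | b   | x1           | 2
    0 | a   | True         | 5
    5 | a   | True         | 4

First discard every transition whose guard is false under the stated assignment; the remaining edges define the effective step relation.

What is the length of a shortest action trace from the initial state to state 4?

BFS to 4:
  depth 0: {0}
  depth 1: {5}
  depth 2: {4}
first hit 4 at d=2 via a·a

Answer: 2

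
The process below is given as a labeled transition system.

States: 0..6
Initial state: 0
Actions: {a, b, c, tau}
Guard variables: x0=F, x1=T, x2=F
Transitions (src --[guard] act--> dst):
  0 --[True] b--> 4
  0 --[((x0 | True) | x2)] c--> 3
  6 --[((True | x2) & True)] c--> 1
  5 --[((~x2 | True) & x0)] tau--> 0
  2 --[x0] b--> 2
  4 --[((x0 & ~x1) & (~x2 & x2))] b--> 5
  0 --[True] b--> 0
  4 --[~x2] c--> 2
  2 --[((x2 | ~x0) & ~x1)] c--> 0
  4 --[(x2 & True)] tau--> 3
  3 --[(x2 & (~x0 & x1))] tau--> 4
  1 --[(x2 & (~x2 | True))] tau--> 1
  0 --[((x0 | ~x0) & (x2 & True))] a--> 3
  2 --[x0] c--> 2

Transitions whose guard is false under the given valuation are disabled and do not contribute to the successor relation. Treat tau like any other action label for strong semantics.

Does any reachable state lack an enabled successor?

Reachable = {0,2,3,4}
  0: b→0  b→4  c→3  [deg 3]
  2: ∅  [no exit]
  3: ∅  [no exit]
  4: c→2  [deg 1]
Path to 2: b·c

Answer: DEADLOCK at state 2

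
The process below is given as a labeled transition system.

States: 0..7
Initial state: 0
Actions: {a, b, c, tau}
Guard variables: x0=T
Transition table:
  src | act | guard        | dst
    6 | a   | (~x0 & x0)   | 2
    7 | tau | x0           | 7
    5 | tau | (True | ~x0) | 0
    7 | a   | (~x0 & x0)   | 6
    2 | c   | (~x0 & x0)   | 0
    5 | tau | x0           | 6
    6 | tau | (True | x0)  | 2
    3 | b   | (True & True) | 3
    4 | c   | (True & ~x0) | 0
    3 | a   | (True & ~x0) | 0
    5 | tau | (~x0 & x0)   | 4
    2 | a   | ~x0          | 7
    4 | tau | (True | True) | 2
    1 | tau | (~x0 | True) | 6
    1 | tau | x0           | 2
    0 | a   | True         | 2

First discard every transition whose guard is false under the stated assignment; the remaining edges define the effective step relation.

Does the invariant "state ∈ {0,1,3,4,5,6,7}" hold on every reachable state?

Answer: INVARIANT VIOLATED at state 2

Trace:
Allowed set {0,1,3,4,5,6,7}
R = {0,2}
  0: ✓
  2: VIOLATES
witness against invariant: a → 2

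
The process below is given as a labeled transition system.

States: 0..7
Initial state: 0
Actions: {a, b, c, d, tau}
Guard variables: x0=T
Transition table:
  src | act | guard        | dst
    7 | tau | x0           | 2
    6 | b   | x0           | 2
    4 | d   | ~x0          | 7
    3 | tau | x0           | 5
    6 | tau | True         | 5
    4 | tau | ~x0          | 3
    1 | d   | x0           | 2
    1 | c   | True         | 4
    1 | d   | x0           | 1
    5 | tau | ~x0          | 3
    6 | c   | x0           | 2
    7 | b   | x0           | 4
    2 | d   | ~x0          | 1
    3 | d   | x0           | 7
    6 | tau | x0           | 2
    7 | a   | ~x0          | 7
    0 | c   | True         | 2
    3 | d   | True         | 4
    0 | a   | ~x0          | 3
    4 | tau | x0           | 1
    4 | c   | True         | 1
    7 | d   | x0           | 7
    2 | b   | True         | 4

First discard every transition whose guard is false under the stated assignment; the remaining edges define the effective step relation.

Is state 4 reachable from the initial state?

Answer: REACHABLE

Analysis:
After dropping false guards: 17 live edges.
depth 0: {0}
depth 1: {2}  total {0,2}
depth 2: {4}  total {0,2,4}
depth 3: {1}  total {0,1,2,4}
R = {0,1,2,4}
witness 4: c·b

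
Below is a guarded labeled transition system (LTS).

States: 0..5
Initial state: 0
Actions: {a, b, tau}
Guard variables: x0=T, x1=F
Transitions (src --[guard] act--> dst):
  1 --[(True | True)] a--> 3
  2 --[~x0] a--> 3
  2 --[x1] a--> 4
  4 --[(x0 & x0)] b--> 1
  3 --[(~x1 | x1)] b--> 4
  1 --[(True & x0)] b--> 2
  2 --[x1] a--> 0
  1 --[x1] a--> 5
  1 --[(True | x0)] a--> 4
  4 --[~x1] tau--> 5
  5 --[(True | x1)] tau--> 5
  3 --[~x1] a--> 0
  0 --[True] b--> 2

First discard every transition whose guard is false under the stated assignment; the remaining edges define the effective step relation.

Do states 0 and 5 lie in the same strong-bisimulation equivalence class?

Answer: NOT BISIMILAR

Trace:
Bisimulation quotient by refinement:
  P[0] = {{0,1,2,3,4,5}}
  P[1] = {{0},{1,3},{2},{4},{5}}
  P[2] = {{0},{1},{2},{3},{4},{5}}
Fixed point at round 3; 6 class(es).
[0]={0}  [5]={5}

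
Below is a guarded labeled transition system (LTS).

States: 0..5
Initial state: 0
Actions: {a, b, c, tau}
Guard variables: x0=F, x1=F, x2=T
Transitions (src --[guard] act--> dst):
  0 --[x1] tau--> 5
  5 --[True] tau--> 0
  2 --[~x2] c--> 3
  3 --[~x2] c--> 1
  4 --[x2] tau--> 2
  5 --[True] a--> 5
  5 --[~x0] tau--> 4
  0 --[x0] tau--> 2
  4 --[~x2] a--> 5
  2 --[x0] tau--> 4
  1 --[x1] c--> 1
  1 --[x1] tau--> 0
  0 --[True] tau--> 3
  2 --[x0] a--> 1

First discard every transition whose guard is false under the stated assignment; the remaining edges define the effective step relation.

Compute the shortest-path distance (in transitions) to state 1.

Answer: UNREACHABLE

Analysis:
Layered search for 1:
  Layer 0: {0}
  Layer 1: {3}
1 never appears.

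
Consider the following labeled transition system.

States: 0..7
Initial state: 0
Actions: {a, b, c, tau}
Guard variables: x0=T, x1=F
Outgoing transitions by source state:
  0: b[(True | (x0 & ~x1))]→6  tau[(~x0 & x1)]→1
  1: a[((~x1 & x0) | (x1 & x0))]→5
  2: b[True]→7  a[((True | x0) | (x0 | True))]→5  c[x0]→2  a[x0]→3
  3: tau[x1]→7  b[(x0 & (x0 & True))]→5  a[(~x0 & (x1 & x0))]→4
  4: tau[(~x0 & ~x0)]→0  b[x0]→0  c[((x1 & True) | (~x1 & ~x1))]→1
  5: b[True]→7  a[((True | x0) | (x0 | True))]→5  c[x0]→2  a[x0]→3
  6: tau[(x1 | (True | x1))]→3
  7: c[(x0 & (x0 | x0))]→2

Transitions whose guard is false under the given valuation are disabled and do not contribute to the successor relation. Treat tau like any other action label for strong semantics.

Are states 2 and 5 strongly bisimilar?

Compute ~ classes (split until stable):
  π0 = {{0,1,2,3,4,5,6,7}}
  π1 = {{0,3},{1},{2,5},{4},{6},{7}}
  π2 = {{0},{1},{2,5},{3},{4},{6},{7}}
stable after 3 split(s): 7 block(s)
[2]={2,5}  [5]={2,5}

Answer: BISIMILAR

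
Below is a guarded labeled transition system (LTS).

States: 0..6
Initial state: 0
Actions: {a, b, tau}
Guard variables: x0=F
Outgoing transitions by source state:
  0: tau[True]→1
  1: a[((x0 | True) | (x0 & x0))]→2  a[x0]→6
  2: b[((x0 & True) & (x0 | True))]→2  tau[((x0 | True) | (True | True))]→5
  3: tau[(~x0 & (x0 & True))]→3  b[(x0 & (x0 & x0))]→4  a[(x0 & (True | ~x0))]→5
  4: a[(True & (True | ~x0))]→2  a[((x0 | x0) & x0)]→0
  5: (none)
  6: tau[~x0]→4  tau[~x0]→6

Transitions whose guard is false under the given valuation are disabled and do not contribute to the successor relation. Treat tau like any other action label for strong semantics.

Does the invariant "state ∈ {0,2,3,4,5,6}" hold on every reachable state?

Allowed set {0,2,3,4,5,6}
Reachable = {0,1,2,5}
  0: ok
  1: outside
  2: ok
  5: ok
witness against invariant: tau → 1

Answer: INVARIANT VIOLATED at state 1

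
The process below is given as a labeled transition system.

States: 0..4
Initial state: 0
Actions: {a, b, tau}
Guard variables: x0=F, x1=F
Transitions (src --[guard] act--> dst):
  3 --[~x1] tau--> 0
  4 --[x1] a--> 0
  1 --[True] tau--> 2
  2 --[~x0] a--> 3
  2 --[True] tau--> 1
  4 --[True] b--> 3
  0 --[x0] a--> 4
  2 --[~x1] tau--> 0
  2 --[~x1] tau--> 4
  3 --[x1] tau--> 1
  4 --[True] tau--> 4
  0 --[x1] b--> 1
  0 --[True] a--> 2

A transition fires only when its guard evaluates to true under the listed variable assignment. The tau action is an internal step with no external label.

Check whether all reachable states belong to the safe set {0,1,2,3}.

Answer: INVARIANT VIOLATED at state 4

Analysis:
Safe = {0,1,2,3}
R = {0,1,2,3,4}
  0: safe
  1: safe
  2: safe
  3: safe
  4: outside
reach 4 via a·tau — violates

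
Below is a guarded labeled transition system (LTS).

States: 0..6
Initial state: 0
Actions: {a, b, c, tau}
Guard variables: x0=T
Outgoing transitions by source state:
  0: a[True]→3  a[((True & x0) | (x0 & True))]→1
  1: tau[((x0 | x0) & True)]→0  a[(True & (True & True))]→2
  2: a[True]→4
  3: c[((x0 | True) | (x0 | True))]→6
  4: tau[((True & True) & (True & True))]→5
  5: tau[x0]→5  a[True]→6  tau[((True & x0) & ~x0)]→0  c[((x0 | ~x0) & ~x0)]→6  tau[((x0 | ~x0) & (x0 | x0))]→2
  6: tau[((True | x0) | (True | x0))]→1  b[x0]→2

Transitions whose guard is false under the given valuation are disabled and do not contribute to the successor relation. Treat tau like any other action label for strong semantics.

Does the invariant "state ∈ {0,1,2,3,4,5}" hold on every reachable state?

Answer: INVARIANT VIOLATED at state 6

Trace:
Inv-set: {0,1,2,3,4,5}
Reachable = {0,1,2,3,4,5,6}
  0: ✓
  1: ✓
  2: ✓
  3: ✓
  4: ✓
  5: ✓
  6: ✗ unsafe
reach 6 via a·c — violates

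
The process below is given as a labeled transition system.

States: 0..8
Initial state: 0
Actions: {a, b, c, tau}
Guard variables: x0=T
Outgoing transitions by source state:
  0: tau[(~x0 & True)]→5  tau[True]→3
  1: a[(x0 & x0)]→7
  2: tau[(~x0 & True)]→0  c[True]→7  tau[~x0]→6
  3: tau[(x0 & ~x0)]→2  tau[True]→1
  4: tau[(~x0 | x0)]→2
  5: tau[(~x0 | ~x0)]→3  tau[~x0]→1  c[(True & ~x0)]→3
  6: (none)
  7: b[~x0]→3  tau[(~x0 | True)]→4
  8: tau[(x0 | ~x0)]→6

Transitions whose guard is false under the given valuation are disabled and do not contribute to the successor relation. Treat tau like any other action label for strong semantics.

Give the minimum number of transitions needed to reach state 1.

BFS to 1:
  L0 = {0}
  L1 = {3}
  L2 = {1}
depth(1)=2, e.g. tau·tau

Answer: 2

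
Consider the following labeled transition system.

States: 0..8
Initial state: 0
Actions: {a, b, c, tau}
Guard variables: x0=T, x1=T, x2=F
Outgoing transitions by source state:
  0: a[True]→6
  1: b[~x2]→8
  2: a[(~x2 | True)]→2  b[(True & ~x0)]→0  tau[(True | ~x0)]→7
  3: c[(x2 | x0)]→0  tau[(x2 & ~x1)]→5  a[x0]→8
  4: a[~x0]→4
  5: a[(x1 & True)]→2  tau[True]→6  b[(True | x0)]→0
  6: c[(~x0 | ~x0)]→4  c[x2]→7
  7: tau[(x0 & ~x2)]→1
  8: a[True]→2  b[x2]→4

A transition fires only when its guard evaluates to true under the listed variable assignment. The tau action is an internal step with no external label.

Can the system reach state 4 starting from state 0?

Answer: UNREACHABLE

Trace:
11 transition(s) survive guard evaluation.
depth 0: {0}
depth 1: {6}  cumulative {0,6}
Reach set: {0,6}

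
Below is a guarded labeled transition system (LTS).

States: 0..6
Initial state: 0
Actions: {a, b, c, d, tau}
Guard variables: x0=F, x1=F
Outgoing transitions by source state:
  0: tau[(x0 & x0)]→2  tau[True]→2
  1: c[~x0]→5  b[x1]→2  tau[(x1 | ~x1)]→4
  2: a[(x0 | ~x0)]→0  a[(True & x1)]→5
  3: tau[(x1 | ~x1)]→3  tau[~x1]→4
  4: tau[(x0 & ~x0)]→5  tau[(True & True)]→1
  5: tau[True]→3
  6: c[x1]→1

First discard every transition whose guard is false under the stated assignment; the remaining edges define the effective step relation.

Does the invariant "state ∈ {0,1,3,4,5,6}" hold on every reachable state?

Safe = {0,1,3,4,5,6}
R = {0,2}
  0: ok
  2: ✗ unsafe
witness against invariant: tau → 2

Answer: INVARIANT VIOLATED at state 2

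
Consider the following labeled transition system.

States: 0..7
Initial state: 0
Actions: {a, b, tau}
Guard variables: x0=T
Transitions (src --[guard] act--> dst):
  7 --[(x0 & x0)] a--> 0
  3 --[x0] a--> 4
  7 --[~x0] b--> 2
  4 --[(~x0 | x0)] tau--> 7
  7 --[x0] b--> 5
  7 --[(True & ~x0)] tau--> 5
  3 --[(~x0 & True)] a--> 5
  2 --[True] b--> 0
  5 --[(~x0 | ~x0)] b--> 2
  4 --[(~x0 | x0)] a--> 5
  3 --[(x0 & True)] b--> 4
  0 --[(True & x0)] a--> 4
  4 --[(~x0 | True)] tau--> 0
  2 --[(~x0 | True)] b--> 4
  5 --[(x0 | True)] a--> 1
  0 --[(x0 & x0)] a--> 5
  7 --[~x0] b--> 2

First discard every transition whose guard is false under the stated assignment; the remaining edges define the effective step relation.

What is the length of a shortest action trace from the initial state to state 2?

Layered search for 2:
  Layer 0: {0}
  Layer 1: {4,5}
  Layer 2: {1,7}
2 never appears.

Answer: UNREACHABLE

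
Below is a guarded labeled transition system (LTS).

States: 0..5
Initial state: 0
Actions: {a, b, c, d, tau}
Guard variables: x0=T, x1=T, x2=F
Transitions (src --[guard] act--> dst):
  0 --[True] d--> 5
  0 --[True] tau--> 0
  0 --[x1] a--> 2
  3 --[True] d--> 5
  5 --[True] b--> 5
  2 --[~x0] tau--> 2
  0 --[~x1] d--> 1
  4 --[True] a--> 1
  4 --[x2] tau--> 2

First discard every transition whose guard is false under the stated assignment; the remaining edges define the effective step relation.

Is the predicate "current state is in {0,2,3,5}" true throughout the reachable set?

Allowed set {0,2,3,5}
R = {0,2,5}
  0: ✓
  2: ✓
  5: ✓

Answer: INVARIANT HOLDS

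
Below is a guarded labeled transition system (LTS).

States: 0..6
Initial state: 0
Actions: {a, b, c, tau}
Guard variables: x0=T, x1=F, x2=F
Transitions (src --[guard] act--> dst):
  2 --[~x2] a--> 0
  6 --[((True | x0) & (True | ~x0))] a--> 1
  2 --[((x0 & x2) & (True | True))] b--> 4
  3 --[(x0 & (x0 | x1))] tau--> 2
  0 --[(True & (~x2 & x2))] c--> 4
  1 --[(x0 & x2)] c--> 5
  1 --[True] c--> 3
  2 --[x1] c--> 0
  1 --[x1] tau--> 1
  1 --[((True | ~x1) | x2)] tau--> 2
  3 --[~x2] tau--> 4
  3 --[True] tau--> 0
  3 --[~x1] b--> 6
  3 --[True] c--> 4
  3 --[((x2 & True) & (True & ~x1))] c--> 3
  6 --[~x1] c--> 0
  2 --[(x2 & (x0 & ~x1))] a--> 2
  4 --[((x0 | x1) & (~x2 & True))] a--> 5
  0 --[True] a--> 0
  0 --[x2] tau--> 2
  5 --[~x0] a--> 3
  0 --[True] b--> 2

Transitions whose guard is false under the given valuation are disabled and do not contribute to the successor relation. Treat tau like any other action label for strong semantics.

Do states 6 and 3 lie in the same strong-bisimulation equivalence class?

Compute ~ classes (split until stable):
  round 0: {{0,1,2,3,4,5,6}}
  round 1: {{0},{1},{2,4},{3},{5},{6}}
  round 2: {{0},{1},{2},{3},{4},{5},{6}}
Fixed point at round 3; 7 class(es).
class of 6: {6}; class of 3: {3}

Answer: NOT BISIMILAR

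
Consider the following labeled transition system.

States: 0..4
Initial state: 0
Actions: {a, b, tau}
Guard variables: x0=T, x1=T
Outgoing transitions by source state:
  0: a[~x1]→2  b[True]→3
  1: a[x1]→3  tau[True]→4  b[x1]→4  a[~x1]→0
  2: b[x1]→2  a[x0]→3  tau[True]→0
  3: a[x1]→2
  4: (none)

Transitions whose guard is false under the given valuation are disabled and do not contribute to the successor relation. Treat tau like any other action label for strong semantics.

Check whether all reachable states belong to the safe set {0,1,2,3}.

Answer: INVARIANT HOLDS

Working:
Inv-set: {0,1,2,3}
Reach set: {0,2,3}
  0: ✓
  2: ✓
  3: ✓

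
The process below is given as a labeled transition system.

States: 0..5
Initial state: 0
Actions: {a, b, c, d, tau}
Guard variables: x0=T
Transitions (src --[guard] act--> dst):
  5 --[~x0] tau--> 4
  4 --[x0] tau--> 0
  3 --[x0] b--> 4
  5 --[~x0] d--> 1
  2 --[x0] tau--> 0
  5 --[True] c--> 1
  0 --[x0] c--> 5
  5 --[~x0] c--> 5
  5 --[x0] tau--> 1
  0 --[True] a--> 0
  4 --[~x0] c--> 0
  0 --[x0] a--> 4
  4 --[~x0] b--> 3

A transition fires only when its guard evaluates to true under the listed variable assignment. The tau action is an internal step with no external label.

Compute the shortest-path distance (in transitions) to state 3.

Layered search for 3:
  Layer 0: {0}
  Layer 1: {4,5}
  Layer 2: {1}
3 never appears.

Answer: UNREACHABLE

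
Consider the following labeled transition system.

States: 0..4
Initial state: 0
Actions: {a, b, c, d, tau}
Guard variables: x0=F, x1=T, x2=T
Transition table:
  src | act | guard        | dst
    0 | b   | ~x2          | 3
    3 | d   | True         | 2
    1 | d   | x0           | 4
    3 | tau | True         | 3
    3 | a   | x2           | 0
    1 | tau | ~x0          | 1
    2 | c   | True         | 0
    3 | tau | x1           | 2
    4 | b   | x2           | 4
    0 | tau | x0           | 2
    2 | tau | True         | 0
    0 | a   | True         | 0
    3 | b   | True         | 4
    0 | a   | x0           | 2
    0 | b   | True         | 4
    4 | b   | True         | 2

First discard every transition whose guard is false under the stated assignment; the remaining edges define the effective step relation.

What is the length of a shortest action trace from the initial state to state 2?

Layered search for 2:
  depth 0: {0}
  depth 1: {4}
  depth 2: {2}
2 enters at depth 2; path b·b

Answer: 2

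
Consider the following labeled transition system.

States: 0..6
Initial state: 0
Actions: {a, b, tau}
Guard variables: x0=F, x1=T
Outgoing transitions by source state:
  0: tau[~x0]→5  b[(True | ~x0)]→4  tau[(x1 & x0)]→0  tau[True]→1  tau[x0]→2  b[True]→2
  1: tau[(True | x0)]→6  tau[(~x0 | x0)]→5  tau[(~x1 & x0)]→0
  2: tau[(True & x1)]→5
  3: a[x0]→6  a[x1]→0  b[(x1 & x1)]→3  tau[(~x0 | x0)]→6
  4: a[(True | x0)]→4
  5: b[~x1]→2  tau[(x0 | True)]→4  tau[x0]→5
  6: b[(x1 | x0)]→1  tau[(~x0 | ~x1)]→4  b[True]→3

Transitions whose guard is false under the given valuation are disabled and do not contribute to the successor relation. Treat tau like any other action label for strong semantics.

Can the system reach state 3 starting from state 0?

Guard filter leaves 15 enabled edge(s).
L0 = {0}
L1 = {1,2,4,5}  total {0,1,2,4,5}
L2 = {6}  total {0,1,2,4,5,6}
L3 = {3}  total {0,1,2,3,4,5,6}
R = {0,1,2,3,4,5,6}
Path to 3: tau·tau·b

Answer: REACHABLE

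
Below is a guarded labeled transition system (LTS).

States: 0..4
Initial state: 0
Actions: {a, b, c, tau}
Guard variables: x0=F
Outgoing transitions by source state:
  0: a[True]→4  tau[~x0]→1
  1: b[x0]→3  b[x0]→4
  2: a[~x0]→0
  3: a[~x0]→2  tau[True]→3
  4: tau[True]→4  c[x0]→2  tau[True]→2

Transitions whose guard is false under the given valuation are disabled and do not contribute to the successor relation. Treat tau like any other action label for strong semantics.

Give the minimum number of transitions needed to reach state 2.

Breadth-first toward 2:
  Layer 0: {0}
  Layer 1: {1,4}
  Layer 2: {2}
first hit 2 at d=2 via a·tau

Answer: 2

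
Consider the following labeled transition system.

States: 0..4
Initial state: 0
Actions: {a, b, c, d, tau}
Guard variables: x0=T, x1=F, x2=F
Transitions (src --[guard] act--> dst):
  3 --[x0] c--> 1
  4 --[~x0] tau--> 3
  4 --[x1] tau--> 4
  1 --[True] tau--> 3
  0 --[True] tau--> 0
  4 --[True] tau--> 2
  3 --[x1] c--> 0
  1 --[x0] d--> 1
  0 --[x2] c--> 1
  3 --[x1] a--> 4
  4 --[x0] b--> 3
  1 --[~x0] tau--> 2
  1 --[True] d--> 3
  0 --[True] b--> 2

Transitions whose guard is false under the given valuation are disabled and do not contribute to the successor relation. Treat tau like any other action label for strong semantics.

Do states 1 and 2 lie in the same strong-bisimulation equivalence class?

Refine partition for ~:
  round 0: {{0,1,2,3,4}}
  round 1: {{0,4},{1},{2},{3}}
  round 2: {{0},{1},{2},{3},{4}}
stable after 3 split(s): 5 block(s)
[1]={1}  [2]={2}

Answer: NOT BISIMILAR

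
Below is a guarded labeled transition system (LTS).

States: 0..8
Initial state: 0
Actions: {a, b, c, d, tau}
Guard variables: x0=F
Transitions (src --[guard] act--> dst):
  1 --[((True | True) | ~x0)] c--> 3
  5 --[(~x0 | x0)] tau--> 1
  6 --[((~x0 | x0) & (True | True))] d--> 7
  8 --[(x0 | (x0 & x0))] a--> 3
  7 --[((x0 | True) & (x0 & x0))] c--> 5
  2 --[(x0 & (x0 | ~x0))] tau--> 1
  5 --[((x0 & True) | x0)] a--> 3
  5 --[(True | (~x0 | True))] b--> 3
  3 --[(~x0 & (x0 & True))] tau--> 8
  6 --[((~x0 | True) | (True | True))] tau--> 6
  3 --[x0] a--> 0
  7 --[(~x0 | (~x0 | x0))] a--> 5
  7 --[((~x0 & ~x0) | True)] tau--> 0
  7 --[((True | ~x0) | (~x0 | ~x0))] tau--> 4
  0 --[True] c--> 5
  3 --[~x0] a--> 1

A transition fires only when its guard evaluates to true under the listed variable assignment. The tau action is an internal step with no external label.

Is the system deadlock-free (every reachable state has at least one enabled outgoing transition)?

R = {0,1,3,5}
  0: c→5  [1 out]
  1: c→3  [1 out]
  3: a→1  [1 out]
  5: b→3  tau→1  [2 out]

Answer: DEADLOCK-FREE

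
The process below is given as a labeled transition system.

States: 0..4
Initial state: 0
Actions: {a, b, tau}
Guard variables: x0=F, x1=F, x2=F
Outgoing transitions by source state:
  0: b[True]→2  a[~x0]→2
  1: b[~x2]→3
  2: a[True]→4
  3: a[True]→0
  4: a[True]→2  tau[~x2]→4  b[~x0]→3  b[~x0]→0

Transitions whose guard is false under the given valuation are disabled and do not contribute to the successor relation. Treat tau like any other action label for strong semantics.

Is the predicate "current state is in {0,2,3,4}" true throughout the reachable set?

Answer: INVARIANT HOLDS

Trace:
Allowed set {0,2,3,4}
Reach set: {0,2,3,4}
  0: ok
  2: ok
  3: ok
  4: ok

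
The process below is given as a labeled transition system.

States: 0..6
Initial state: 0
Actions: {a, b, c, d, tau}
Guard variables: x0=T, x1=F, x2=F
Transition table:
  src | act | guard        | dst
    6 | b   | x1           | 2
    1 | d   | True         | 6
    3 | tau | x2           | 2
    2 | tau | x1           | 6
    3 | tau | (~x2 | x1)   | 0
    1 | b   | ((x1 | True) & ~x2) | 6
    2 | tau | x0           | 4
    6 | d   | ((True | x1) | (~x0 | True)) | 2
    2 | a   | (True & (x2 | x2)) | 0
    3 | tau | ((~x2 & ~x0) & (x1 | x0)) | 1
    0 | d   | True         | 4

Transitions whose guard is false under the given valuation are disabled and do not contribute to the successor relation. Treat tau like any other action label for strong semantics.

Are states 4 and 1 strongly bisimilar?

Bisimulation quotient by refinement:
  P[0] = {{0,1,2,3,4,5,6}}
  P[1] = {{0,6},{1},{2,3},{4,5}}
  P[2] = {{0},{1},{2},{3},{4,5},{6}}
Fixed point at round 3; 6 class(es).
4∈{4,5}, 1∈{1}

Answer: NOT BISIMILAR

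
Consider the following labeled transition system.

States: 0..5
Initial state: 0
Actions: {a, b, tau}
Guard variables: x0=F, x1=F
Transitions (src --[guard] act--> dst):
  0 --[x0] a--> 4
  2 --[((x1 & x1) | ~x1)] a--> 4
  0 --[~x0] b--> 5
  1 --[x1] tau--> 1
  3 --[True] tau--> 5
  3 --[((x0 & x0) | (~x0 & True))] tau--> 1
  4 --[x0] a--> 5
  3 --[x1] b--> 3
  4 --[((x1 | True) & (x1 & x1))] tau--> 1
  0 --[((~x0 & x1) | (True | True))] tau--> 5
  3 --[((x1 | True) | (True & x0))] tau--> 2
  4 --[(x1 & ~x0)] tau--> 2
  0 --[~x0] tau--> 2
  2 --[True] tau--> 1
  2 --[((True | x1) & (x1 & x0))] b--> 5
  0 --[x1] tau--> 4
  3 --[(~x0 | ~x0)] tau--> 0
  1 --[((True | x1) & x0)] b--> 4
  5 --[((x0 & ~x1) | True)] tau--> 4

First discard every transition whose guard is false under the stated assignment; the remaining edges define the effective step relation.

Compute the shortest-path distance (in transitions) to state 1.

Breadth-first toward 1:
  Layer 0: {0}
  Layer 1: {2,5}
  Layer 2: {1,4}
first hit 1 at d=2 via tau·tau

Answer: 2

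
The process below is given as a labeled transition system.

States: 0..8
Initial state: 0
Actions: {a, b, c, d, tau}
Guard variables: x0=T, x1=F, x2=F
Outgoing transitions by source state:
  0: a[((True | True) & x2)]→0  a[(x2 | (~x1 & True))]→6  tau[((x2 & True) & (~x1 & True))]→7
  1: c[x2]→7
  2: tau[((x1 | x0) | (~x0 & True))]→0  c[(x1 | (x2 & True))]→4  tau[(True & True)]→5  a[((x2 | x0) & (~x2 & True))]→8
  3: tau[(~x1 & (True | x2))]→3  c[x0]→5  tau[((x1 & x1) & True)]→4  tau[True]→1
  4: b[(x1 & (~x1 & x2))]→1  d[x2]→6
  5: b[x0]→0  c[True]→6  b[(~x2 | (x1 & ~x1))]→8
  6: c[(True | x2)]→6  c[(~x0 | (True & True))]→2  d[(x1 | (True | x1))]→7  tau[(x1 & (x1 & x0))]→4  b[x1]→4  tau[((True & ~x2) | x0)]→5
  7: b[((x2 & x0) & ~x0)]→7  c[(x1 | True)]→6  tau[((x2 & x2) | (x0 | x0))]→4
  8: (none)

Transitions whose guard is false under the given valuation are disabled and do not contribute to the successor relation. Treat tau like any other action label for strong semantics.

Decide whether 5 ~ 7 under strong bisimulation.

Refine partition for ~:
  π0 = {{0,1,2,3,4,5,6,7,8}}
  π1 = {{0},{1,4,8},{2},{3,7},{5},{6}}
  π2 = {{0},{1,4,8},{2},{3},{5},{6},{7}}
stable after 3 split(s): 7 block(s)
[5]={5}  [7]={7}

Answer: NOT BISIMILAR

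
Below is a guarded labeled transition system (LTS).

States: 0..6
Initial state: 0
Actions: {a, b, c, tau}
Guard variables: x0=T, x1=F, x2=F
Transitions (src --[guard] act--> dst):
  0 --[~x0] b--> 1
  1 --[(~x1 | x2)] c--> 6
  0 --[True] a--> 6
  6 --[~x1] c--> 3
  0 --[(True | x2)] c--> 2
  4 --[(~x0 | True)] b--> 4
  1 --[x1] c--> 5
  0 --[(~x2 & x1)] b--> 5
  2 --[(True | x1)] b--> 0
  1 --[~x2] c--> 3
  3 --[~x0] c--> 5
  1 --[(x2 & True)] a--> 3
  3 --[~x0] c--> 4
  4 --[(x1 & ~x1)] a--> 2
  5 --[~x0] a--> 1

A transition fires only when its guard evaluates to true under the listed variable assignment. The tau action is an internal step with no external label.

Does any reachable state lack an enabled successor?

Answer: DEADLOCK at state 3

Working:
R = {0,2,3,6}
  0: a→6  c→2  [2 exit(s)]
  2: b→0  [1 exit(s)]
  3: ∅  [no exit]
  6: c→3  [1 exit(s)]
Path to 3: a·c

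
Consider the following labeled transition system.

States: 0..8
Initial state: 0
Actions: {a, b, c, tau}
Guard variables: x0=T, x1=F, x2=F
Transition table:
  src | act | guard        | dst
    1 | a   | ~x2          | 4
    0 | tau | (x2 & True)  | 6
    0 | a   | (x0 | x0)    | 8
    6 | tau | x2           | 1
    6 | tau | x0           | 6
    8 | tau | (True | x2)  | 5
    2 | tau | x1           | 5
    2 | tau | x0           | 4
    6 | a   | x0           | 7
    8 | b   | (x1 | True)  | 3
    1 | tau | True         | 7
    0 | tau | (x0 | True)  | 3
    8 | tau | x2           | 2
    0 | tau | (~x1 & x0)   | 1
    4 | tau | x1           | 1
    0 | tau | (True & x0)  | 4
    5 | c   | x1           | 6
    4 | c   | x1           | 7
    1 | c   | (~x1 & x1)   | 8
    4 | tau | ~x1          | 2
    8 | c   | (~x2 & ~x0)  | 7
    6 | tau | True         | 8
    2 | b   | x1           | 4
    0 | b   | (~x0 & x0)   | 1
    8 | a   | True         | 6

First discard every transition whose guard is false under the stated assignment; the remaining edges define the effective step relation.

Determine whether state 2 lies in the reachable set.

After dropping false guards: 14 live edges.
L0 = {0}
L1 = {1,3,4,8}  now seen {0,1,3,4,8}
L2 = {2,5,6,7}  now seen {0,1,2,3,4,5,6,7,8}
Reach set: {0,1,2,3,4,5,6,7,8}
trace reaching 2: tau·tau

Answer: REACHABLE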